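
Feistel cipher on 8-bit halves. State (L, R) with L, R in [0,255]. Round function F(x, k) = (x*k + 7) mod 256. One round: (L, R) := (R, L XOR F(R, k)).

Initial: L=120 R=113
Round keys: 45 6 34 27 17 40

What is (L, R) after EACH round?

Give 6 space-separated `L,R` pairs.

Answer: 113,156 156,222 222,31 31,146 146,166 166,101

Derivation:
Round 1 (k=45): L=113 R=156
Round 2 (k=6): L=156 R=222
Round 3 (k=34): L=222 R=31
Round 4 (k=27): L=31 R=146
Round 5 (k=17): L=146 R=166
Round 6 (k=40): L=166 R=101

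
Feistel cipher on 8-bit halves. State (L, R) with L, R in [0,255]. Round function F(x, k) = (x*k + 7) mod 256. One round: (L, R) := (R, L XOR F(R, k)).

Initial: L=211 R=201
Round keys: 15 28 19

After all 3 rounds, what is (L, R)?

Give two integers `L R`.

Answer: 250 136

Derivation:
Round 1 (k=15): L=201 R=29
Round 2 (k=28): L=29 R=250
Round 3 (k=19): L=250 R=136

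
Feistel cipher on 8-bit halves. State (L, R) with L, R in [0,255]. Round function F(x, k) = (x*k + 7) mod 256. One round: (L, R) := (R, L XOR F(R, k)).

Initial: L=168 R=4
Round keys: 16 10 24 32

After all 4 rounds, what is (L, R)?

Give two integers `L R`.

Round 1 (k=16): L=4 R=239
Round 2 (k=10): L=239 R=89
Round 3 (k=24): L=89 R=176
Round 4 (k=32): L=176 R=94

Answer: 176 94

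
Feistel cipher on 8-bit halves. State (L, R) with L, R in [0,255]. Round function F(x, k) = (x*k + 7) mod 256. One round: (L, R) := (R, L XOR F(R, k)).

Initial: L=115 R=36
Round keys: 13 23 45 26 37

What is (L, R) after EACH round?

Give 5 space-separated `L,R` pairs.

Round 1 (k=13): L=36 R=168
Round 2 (k=23): L=168 R=59
Round 3 (k=45): L=59 R=206
Round 4 (k=26): L=206 R=200
Round 5 (k=37): L=200 R=33

Answer: 36,168 168,59 59,206 206,200 200,33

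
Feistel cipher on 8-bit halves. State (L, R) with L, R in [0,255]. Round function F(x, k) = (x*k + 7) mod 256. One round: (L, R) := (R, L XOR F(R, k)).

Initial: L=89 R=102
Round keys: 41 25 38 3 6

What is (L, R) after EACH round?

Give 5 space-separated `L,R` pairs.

Answer: 102,4 4,13 13,241 241,215 215,224

Derivation:
Round 1 (k=41): L=102 R=4
Round 2 (k=25): L=4 R=13
Round 3 (k=38): L=13 R=241
Round 4 (k=3): L=241 R=215
Round 5 (k=6): L=215 R=224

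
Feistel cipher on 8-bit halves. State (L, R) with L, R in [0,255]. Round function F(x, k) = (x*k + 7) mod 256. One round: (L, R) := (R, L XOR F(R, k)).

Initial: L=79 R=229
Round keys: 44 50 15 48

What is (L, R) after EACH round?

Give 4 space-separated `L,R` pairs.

Round 1 (k=44): L=229 R=44
Round 2 (k=50): L=44 R=122
Round 3 (k=15): L=122 R=1
Round 4 (k=48): L=1 R=77

Answer: 229,44 44,122 122,1 1,77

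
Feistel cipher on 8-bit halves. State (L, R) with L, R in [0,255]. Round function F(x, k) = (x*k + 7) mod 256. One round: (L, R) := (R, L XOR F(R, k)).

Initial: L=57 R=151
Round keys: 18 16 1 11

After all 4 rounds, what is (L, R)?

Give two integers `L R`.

Round 1 (k=18): L=151 R=156
Round 2 (k=16): L=156 R=80
Round 3 (k=1): L=80 R=203
Round 4 (k=11): L=203 R=144

Answer: 203 144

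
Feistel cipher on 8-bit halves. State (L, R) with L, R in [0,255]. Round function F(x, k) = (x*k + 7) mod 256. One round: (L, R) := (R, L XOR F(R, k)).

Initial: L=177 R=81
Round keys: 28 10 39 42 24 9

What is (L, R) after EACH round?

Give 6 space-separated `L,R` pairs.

Round 1 (k=28): L=81 R=82
Round 2 (k=10): L=82 R=106
Round 3 (k=39): L=106 R=127
Round 4 (k=42): L=127 R=183
Round 5 (k=24): L=183 R=80
Round 6 (k=9): L=80 R=96

Answer: 81,82 82,106 106,127 127,183 183,80 80,96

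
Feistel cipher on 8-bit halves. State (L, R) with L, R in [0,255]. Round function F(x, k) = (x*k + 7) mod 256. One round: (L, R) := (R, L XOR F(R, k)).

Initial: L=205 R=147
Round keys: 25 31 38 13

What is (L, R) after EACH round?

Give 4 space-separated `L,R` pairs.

Round 1 (k=25): L=147 R=175
Round 2 (k=31): L=175 R=171
Round 3 (k=38): L=171 R=198
Round 4 (k=13): L=198 R=190

Answer: 147,175 175,171 171,198 198,190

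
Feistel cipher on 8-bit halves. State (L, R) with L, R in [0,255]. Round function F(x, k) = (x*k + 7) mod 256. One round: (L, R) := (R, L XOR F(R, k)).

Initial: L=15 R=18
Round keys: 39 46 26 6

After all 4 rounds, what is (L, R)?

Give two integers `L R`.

Round 1 (k=39): L=18 R=202
Round 2 (k=46): L=202 R=65
Round 3 (k=26): L=65 R=107
Round 4 (k=6): L=107 R=200

Answer: 107 200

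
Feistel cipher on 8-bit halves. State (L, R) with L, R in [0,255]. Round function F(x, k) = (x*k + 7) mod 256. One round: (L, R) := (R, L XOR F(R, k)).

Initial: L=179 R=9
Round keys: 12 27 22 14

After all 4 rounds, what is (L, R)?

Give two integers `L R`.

Round 1 (k=12): L=9 R=192
Round 2 (k=27): L=192 R=78
Round 3 (k=22): L=78 R=123
Round 4 (k=14): L=123 R=143

Answer: 123 143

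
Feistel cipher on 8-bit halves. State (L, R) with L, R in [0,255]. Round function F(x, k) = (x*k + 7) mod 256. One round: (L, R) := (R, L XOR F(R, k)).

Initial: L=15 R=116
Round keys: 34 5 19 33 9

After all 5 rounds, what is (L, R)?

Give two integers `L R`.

Answer: 4 187

Derivation:
Round 1 (k=34): L=116 R=96
Round 2 (k=5): L=96 R=147
Round 3 (k=19): L=147 R=144
Round 4 (k=33): L=144 R=4
Round 5 (k=9): L=4 R=187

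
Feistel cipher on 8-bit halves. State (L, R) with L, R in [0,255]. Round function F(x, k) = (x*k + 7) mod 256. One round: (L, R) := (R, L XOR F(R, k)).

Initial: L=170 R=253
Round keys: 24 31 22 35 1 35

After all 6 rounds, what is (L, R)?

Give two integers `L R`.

Round 1 (k=24): L=253 R=21
Round 2 (k=31): L=21 R=111
Round 3 (k=22): L=111 R=132
Round 4 (k=35): L=132 R=124
Round 5 (k=1): L=124 R=7
Round 6 (k=35): L=7 R=128

Answer: 7 128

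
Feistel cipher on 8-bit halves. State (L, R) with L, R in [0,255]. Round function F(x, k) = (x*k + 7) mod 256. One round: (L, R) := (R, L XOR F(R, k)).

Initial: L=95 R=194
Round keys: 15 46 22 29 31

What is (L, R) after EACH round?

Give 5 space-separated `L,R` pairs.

Answer: 194,58 58,177 177,7 7,99 99,3

Derivation:
Round 1 (k=15): L=194 R=58
Round 2 (k=46): L=58 R=177
Round 3 (k=22): L=177 R=7
Round 4 (k=29): L=7 R=99
Round 5 (k=31): L=99 R=3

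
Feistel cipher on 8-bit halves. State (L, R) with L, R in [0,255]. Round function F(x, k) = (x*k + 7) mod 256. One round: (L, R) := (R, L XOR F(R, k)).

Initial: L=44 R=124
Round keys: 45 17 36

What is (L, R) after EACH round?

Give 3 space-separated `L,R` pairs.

Answer: 124,255 255,138 138,144

Derivation:
Round 1 (k=45): L=124 R=255
Round 2 (k=17): L=255 R=138
Round 3 (k=36): L=138 R=144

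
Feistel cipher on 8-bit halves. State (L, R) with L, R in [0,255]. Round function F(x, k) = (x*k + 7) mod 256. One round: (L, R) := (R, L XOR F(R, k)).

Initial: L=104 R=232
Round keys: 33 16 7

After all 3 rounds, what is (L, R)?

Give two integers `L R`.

Round 1 (k=33): L=232 R=135
Round 2 (k=16): L=135 R=159
Round 3 (k=7): L=159 R=231

Answer: 159 231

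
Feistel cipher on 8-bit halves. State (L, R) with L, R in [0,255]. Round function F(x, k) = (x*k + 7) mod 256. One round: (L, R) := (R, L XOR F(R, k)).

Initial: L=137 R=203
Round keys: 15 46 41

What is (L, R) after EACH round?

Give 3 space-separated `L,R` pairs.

Answer: 203,101 101,230 230,184

Derivation:
Round 1 (k=15): L=203 R=101
Round 2 (k=46): L=101 R=230
Round 3 (k=41): L=230 R=184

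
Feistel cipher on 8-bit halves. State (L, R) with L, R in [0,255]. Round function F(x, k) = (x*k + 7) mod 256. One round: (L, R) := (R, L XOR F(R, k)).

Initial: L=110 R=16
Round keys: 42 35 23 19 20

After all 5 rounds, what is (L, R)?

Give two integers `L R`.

Round 1 (k=42): L=16 R=201
Round 2 (k=35): L=201 R=146
Round 3 (k=23): L=146 R=236
Round 4 (k=19): L=236 R=25
Round 5 (k=20): L=25 R=23

Answer: 25 23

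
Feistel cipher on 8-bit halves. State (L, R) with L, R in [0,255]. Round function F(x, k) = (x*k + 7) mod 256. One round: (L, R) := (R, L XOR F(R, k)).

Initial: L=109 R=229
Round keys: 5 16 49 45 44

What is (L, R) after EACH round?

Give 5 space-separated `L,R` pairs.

Answer: 229,237 237,50 50,116 116,89 89,39

Derivation:
Round 1 (k=5): L=229 R=237
Round 2 (k=16): L=237 R=50
Round 3 (k=49): L=50 R=116
Round 4 (k=45): L=116 R=89
Round 5 (k=44): L=89 R=39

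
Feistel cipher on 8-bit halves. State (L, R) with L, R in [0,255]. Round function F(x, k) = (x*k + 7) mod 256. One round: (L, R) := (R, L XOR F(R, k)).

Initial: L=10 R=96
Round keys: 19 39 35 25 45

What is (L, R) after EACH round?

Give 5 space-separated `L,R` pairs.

Answer: 96,45 45,130 130,224 224,101 101,40

Derivation:
Round 1 (k=19): L=96 R=45
Round 2 (k=39): L=45 R=130
Round 3 (k=35): L=130 R=224
Round 4 (k=25): L=224 R=101
Round 5 (k=45): L=101 R=40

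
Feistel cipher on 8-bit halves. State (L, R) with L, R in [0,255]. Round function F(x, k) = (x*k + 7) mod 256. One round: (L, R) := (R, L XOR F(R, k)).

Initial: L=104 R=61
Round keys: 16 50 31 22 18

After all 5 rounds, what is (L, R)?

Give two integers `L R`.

Round 1 (k=16): L=61 R=191
Round 2 (k=50): L=191 R=104
Round 3 (k=31): L=104 R=32
Round 4 (k=22): L=32 R=175
Round 5 (k=18): L=175 R=117

Answer: 175 117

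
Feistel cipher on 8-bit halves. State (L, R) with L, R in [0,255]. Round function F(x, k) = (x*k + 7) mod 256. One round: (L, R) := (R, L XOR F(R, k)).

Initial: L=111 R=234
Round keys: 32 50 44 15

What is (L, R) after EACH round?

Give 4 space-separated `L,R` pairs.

Answer: 234,40 40,61 61,171 171,49

Derivation:
Round 1 (k=32): L=234 R=40
Round 2 (k=50): L=40 R=61
Round 3 (k=44): L=61 R=171
Round 4 (k=15): L=171 R=49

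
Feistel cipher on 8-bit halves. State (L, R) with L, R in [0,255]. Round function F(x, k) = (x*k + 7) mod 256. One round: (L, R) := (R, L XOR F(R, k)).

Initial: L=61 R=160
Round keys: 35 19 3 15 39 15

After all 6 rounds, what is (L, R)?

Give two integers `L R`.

Round 1 (k=35): L=160 R=218
Round 2 (k=19): L=218 R=149
Round 3 (k=3): L=149 R=28
Round 4 (k=15): L=28 R=62
Round 5 (k=39): L=62 R=101
Round 6 (k=15): L=101 R=204

Answer: 101 204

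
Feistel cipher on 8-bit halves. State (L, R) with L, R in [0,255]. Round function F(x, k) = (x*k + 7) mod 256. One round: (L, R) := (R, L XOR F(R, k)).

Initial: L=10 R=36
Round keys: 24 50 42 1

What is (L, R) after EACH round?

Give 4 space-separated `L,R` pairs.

Round 1 (k=24): L=36 R=109
Round 2 (k=50): L=109 R=117
Round 3 (k=42): L=117 R=84
Round 4 (k=1): L=84 R=46

Answer: 36,109 109,117 117,84 84,46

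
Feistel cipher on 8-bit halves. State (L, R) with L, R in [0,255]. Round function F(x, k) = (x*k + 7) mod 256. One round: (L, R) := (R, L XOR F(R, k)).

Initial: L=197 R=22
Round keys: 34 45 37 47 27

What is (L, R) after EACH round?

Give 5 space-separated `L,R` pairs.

Round 1 (k=34): L=22 R=54
Round 2 (k=45): L=54 R=147
Round 3 (k=37): L=147 R=112
Round 4 (k=47): L=112 R=4
Round 5 (k=27): L=4 R=3

Answer: 22,54 54,147 147,112 112,4 4,3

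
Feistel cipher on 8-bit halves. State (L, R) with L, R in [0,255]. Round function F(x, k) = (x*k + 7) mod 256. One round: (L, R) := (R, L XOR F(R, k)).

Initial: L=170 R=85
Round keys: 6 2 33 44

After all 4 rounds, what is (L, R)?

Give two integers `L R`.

Answer: 152 23

Derivation:
Round 1 (k=6): L=85 R=175
Round 2 (k=2): L=175 R=48
Round 3 (k=33): L=48 R=152
Round 4 (k=44): L=152 R=23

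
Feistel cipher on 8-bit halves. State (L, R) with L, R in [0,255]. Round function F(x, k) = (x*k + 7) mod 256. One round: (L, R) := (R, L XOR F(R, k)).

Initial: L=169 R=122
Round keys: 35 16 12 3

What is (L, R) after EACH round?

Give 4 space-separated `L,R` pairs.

Round 1 (k=35): L=122 R=28
Round 2 (k=16): L=28 R=189
Round 3 (k=12): L=189 R=255
Round 4 (k=3): L=255 R=185

Answer: 122,28 28,189 189,255 255,185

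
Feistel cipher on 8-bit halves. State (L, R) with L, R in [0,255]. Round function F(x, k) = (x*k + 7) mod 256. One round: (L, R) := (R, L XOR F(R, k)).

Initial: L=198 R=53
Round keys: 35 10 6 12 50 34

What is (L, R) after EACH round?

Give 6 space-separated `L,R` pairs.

Round 1 (k=35): L=53 R=128
Round 2 (k=10): L=128 R=50
Round 3 (k=6): L=50 R=179
Round 4 (k=12): L=179 R=89
Round 5 (k=50): L=89 R=218
Round 6 (k=34): L=218 R=162

Answer: 53,128 128,50 50,179 179,89 89,218 218,162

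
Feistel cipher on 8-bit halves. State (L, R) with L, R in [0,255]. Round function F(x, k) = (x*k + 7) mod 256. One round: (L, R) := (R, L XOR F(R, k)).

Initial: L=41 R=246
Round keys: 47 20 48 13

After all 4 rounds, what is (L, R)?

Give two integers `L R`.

Answer: 47 123

Derivation:
Round 1 (k=47): L=246 R=24
Round 2 (k=20): L=24 R=17
Round 3 (k=48): L=17 R=47
Round 4 (k=13): L=47 R=123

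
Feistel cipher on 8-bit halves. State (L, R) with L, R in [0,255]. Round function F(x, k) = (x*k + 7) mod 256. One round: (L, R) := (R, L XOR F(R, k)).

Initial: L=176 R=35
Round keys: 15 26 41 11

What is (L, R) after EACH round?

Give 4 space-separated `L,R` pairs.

Round 1 (k=15): L=35 R=164
Round 2 (k=26): L=164 R=140
Round 3 (k=41): L=140 R=215
Round 4 (k=11): L=215 R=200

Answer: 35,164 164,140 140,215 215,200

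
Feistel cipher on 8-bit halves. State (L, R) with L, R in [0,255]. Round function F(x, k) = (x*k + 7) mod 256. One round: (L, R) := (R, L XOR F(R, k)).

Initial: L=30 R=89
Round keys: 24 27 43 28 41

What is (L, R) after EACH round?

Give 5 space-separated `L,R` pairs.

Answer: 89,65 65,187 187,49 49,216 216,174

Derivation:
Round 1 (k=24): L=89 R=65
Round 2 (k=27): L=65 R=187
Round 3 (k=43): L=187 R=49
Round 4 (k=28): L=49 R=216
Round 5 (k=41): L=216 R=174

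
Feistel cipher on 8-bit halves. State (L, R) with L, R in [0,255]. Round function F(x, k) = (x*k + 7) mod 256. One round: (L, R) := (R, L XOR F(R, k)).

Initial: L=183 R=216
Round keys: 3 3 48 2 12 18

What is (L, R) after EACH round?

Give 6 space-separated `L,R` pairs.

Round 1 (k=3): L=216 R=56
Round 2 (k=3): L=56 R=119
Round 3 (k=48): L=119 R=111
Round 4 (k=2): L=111 R=146
Round 5 (k=12): L=146 R=176
Round 6 (k=18): L=176 R=245

Answer: 216,56 56,119 119,111 111,146 146,176 176,245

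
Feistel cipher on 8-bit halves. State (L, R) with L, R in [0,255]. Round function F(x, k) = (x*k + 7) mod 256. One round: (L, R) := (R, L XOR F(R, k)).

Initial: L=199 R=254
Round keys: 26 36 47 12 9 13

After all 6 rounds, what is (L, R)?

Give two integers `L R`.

Round 1 (k=26): L=254 R=20
Round 2 (k=36): L=20 R=41
Round 3 (k=47): L=41 R=154
Round 4 (k=12): L=154 R=22
Round 5 (k=9): L=22 R=87
Round 6 (k=13): L=87 R=100

Answer: 87 100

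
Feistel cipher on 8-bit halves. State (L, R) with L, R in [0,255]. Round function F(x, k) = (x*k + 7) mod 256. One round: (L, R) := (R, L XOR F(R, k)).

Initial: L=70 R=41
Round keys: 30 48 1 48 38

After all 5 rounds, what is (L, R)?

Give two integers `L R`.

Answer: 153 235

Derivation:
Round 1 (k=30): L=41 R=147
Round 2 (k=48): L=147 R=190
Round 3 (k=1): L=190 R=86
Round 4 (k=48): L=86 R=153
Round 5 (k=38): L=153 R=235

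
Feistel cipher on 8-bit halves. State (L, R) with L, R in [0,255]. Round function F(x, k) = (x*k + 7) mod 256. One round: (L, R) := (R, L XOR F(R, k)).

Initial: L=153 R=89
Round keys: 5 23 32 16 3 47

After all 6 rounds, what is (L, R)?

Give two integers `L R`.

Round 1 (k=5): L=89 R=93
Round 2 (k=23): L=93 R=59
Round 3 (k=32): L=59 R=58
Round 4 (k=16): L=58 R=156
Round 5 (k=3): L=156 R=225
Round 6 (k=47): L=225 R=202

Answer: 225 202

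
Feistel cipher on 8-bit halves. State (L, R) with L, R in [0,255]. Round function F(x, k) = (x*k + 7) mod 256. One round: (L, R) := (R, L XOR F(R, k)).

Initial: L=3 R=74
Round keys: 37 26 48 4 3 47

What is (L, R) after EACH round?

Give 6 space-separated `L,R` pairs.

Answer: 74,186 186,161 161,141 141,154 154,88 88,181

Derivation:
Round 1 (k=37): L=74 R=186
Round 2 (k=26): L=186 R=161
Round 3 (k=48): L=161 R=141
Round 4 (k=4): L=141 R=154
Round 5 (k=3): L=154 R=88
Round 6 (k=47): L=88 R=181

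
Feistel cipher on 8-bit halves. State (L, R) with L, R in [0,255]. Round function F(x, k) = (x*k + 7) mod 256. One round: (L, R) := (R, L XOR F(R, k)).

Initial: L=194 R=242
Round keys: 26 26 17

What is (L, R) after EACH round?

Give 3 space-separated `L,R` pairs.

Round 1 (k=26): L=242 R=89
Round 2 (k=26): L=89 R=227
Round 3 (k=17): L=227 R=67

Answer: 242,89 89,227 227,67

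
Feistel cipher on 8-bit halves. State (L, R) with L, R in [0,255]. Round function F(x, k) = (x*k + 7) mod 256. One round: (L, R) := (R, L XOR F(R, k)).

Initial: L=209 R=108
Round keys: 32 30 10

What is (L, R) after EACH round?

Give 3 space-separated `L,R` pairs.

Answer: 108,86 86,119 119,251

Derivation:
Round 1 (k=32): L=108 R=86
Round 2 (k=30): L=86 R=119
Round 3 (k=10): L=119 R=251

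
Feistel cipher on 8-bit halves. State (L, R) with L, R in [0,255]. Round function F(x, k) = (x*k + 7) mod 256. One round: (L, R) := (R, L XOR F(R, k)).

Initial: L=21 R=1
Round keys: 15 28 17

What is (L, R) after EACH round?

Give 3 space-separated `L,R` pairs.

Answer: 1,3 3,90 90,2

Derivation:
Round 1 (k=15): L=1 R=3
Round 2 (k=28): L=3 R=90
Round 3 (k=17): L=90 R=2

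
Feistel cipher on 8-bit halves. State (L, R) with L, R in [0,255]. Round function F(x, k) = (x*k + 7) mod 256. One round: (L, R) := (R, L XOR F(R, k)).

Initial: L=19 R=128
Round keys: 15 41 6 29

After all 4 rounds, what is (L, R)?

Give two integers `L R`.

Round 1 (k=15): L=128 R=148
Round 2 (k=41): L=148 R=59
Round 3 (k=6): L=59 R=253
Round 4 (k=29): L=253 R=139

Answer: 253 139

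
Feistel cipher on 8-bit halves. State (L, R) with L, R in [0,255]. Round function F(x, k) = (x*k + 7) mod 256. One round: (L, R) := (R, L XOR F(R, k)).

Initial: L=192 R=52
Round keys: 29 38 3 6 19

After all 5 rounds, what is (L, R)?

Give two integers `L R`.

Round 1 (k=29): L=52 R=43
Round 2 (k=38): L=43 R=93
Round 3 (k=3): L=93 R=53
Round 4 (k=6): L=53 R=24
Round 5 (k=19): L=24 R=250

Answer: 24 250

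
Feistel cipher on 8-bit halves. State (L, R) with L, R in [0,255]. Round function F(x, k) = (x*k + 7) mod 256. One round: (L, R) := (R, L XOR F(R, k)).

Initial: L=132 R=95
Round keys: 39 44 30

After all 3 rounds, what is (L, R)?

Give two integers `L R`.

Answer: 232 51

Derivation:
Round 1 (k=39): L=95 R=4
Round 2 (k=44): L=4 R=232
Round 3 (k=30): L=232 R=51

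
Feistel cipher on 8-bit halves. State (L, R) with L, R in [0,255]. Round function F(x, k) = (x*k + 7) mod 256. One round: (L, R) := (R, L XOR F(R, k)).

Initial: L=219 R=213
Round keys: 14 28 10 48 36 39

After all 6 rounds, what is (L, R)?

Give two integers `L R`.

Answer: 230 92

Derivation:
Round 1 (k=14): L=213 R=118
Round 2 (k=28): L=118 R=58
Round 3 (k=10): L=58 R=61
Round 4 (k=48): L=61 R=77
Round 5 (k=36): L=77 R=230
Round 6 (k=39): L=230 R=92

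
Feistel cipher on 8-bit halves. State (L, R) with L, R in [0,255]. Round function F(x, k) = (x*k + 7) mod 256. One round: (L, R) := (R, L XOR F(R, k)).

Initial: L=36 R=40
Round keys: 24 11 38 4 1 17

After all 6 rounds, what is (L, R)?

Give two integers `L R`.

Round 1 (k=24): L=40 R=227
Round 2 (k=11): L=227 R=224
Round 3 (k=38): L=224 R=164
Round 4 (k=4): L=164 R=119
Round 5 (k=1): L=119 R=218
Round 6 (k=17): L=218 R=246

Answer: 218 246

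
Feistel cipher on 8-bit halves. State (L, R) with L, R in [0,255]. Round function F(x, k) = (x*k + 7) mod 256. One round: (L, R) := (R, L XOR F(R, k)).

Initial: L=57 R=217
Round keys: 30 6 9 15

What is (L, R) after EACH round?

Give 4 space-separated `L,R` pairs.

Round 1 (k=30): L=217 R=76
Round 2 (k=6): L=76 R=22
Round 3 (k=9): L=22 R=129
Round 4 (k=15): L=129 R=128

Answer: 217,76 76,22 22,129 129,128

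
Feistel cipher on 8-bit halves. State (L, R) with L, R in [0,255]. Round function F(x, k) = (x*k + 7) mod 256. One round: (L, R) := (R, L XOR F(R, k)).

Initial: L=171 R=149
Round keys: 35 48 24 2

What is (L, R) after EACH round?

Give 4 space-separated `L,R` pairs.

Answer: 149,205 205,226 226,250 250,25

Derivation:
Round 1 (k=35): L=149 R=205
Round 2 (k=48): L=205 R=226
Round 3 (k=24): L=226 R=250
Round 4 (k=2): L=250 R=25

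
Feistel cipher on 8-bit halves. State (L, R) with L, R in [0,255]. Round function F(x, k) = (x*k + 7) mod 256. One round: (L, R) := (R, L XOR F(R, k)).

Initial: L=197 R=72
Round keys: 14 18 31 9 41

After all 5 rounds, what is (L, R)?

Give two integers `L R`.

Round 1 (k=14): L=72 R=50
Round 2 (k=18): L=50 R=195
Round 3 (k=31): L=195 R=150
Round 4 (k=9): L=150 R=142
Round 5 (k=41): L=142 R=83

Answer: 142 83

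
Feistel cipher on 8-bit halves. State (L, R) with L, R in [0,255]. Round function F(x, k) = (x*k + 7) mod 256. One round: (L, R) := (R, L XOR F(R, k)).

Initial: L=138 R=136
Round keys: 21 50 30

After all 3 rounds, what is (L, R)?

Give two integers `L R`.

Answer: 201 48

Derivation:
Round 1 (k=21): L=136 R=165
Round 2 (k=50): L=165 R=201
Round 3 (k=30): L=201 R=48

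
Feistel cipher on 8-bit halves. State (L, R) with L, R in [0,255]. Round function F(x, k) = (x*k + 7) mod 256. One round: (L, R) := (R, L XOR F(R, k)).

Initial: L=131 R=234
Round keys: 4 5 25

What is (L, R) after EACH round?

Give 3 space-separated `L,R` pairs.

Round 1 (k=4): L=234 R=44
Round 2 (k=5): L=44 R=9
Round 3 (k=25): L=9 R=196

Answer: 234,44 44,9 9,196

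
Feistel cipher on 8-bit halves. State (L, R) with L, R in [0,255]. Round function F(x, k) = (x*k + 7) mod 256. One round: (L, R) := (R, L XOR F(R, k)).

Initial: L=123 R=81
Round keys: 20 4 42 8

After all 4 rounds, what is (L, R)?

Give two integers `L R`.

Round 1 (k=20): L=81 R=32
Round 2 (k=4): L=32 R=214
Round 3 (k=42): L=214 R=3
Round 4 (k=8): L=3 R=201

Answer: 3 201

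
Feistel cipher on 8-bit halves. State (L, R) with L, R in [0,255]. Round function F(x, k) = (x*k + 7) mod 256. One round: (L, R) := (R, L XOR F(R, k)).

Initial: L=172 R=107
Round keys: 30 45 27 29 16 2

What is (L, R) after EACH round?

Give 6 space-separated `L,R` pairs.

Answer: 107,61 61,171 171,45 45,139 139,154 154,176

Derivation:
Round 1 (k=30): L=107 R=61
Round 2 (k=45): L=61 R=171
Round 3 (k=27): L=171 R=45
Round 4 (k=29): L=45 R=139
Round 5 (k=16): L=139 R=154
Round 6 (k=2): L=154 R=176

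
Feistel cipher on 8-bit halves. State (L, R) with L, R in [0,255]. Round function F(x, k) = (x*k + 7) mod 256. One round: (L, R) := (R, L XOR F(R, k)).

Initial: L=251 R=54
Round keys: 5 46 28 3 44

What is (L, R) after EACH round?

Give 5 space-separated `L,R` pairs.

Round 1 (k=5): L=54 R=238
Round 2 (k=46): L=238 R=253
Round 3 (k=28): L=253 R=93
Round 4 (k=3): L=93 R=227
Round 5 (k=44): L=227 R=86

Answer: 54,238 238,253 253,93 93,227 227,86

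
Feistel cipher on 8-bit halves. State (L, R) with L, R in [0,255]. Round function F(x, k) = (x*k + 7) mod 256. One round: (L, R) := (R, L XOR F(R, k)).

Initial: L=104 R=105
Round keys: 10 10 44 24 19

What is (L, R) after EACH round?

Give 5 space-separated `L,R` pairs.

Answer: 105,73 73,136 136,46 46,223 223,186

Derivation:
Round 1 (k=10): L=105 R=73
Round 2 (k=10): L=73 R=136
Round 3 (k=44): L=136 R=46
Round 4 (k=24): L=46 R=223
Round 5 (k=19): L=223 R=186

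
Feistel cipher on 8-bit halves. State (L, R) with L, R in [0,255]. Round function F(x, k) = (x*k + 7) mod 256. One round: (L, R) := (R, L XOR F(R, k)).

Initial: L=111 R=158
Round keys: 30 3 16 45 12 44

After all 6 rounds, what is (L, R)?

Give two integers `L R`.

Round 1 (k=30): L=158 R=228
Round 2 (k=3): L=228 R=45
Round 3 (k=16): L=45 R=51
Round 4 (k=45): L=51 R=211
Round 5 (k=12): L=211 R=216
Round 6 (k=44): L=216 R=244

Answer: 216 244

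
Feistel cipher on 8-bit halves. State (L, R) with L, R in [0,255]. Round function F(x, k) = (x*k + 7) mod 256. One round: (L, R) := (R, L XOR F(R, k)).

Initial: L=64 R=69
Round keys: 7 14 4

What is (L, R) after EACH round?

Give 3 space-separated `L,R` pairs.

Answer: 69,170 170,22 22,245

Derivation:
Round 1 (k=7): L=69 R=170
Round 2 (k=14): L=170 R=22
Round 3 (k=4): L=22 R=245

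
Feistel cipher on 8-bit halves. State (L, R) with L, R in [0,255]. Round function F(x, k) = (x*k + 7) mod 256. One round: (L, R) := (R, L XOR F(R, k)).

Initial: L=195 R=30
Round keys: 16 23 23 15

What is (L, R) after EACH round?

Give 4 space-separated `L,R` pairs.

Answer: 30,36 36,93 93,70 70,124

Derivation:
Round 1 (k=16): L=30 R=36
Round 2 (k=23): L=36 R=93
Round 3 (k=23): L=93 R=70
Round 4 (k=15): L=70 R=124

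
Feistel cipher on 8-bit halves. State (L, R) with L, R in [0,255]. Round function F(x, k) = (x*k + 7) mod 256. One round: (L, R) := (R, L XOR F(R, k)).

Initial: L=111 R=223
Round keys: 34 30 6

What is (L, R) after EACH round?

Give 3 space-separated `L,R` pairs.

Round 1 (k=34): L=223 R=202
Round 2 (k=30): L=202 R=108
Round 3 (k=6): L=108 R=69

Answer: 223,202 202,108 108,69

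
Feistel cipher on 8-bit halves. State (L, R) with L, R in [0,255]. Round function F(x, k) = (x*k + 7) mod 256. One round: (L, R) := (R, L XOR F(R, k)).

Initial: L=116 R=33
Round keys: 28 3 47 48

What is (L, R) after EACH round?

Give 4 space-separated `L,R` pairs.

Round 1 (k=28): L=33 R=215
Round 2 (k=3): L=215 R=173
Round 3 (k=47): L=173 R=29
Round 4 (k=48): L=29 R=218

Answer: 33,215 215,173 173,29 29,218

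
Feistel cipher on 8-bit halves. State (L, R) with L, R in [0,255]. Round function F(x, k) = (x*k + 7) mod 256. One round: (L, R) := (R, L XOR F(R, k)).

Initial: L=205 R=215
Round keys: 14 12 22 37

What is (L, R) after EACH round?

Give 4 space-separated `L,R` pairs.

Round 1 (k=14): L=215 R=4
Round 2 (k=12): L=4 R=224
Round 3 (k=22): L=224 R=67
Round 4 (k=37): L=67 R=86

Answer: 215,4 4,224 224,67 67,86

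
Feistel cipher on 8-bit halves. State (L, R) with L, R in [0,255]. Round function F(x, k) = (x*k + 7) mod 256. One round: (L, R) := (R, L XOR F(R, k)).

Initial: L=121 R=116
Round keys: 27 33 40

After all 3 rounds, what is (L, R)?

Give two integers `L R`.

Round 1 (k=27): L=116 R=58
Round 2 (k=33): L=58 R=245
Round 3 (k=40): L=245 R=117

Answer: 245 117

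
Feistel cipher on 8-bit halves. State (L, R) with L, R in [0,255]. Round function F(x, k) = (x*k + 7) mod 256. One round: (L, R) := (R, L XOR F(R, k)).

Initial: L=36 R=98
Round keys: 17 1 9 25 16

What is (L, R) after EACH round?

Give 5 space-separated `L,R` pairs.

Answer: 98,173 173,214 214,32 32,241 241,55

Derivation:
Round 1 (k=17): L=98 R=173
Round 2 (k=1): L=173 R=214
Round 3 (k=9): L=214 R=32
Round 4 (k=25): L=32 R=241
Round 5 (k=16): L=241 R=55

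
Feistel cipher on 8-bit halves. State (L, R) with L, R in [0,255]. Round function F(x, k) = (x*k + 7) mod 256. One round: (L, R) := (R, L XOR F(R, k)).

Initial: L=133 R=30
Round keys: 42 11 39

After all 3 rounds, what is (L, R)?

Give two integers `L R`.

Answer: 7 110

Derivation:
Round 1 (k=42): L=30 R=118
Round 2 (k=11): L=118 R=7
Round 3 (k=39): L=7 R=110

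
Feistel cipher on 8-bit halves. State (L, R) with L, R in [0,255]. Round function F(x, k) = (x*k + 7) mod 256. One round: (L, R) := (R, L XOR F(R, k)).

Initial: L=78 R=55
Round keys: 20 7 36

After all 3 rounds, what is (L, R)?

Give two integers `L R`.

Answer: 229 38

Derivation:
Round 1 (k=20): L=55 R=29
Round 2 (k=7): L=29 R=229
Round 3 (k=36): L=229 R=38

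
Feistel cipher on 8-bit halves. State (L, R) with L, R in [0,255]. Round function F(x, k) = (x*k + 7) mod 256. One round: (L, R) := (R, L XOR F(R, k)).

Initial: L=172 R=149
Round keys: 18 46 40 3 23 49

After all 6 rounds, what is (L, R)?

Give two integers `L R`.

Round 1 (k=18): L=149 R=45
Round 2 (k=46): L=45 R=136
Round 3 (k=40): L=136 R=106
Round 4 (k=3): L=106 R=205
Round 5 (k=23): L=205 R=24
Round 6 (k=49): L=24 R=82

Answer: 24 82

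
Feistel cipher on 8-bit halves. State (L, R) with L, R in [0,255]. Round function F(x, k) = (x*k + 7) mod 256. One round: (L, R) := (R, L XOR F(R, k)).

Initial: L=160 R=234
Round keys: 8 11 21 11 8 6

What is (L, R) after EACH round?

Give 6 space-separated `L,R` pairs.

Round 1 (k=8): L=234 R=247
Round 2 (k=11): L=247 R=78
Round 3 (k=21): L=78 R=154
Round 4 (k=11): L=154 R=235
Round 5 (k=8): L=235 R=197
Round 6 (k=6): L=197 R=78

Answer: 234,247 247,78 78,154 154,235 235,197 197,78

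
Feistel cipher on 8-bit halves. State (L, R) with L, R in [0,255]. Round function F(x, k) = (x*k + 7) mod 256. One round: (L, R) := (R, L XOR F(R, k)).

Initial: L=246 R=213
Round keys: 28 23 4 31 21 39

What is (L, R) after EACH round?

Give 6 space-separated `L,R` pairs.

Answer: 213,165 165,15 15,230 230,238 238,107 107,186

Derivation:
Round 1 (k=28): L=213 R=165
Round 2 (k=23): L=165 R=15
Round 3 (k=4): L=15 R=230
Round 4 (k=31): L=230 R=238
Round 5 (k=21): L=238 R=107
Round 6 (k=39): L=107 R=186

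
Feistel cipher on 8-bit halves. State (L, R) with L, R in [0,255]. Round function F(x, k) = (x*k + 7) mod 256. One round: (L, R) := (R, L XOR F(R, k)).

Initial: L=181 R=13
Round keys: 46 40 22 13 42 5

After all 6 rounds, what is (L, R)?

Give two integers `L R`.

Answer: 148 183

Derivation:
Round 1 (k=46): L=13 R=232
Round 2 (k=40): L=232 R=74
Round 3 (k=22): L=74 R=139
Round 4 (k=13): L=139 R=92
Round 5 (k=42): L=92 R=148
Round 6 (k=5): L=148 R=183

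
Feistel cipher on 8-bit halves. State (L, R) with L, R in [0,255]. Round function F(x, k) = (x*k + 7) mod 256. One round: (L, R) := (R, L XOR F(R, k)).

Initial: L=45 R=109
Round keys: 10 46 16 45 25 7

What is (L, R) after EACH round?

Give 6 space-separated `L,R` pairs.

Round 1 (k=10): L=109 R=100
Round 2 (k=46): L=100 R=146
Round 3 (k=16): L=146 R=67
Round 4 (k=45): L=67 R=92
Round 5 (k=25): L=92 R=64
Round 6 (k=7): L=64 R=155

Answer: 109,100 100,146 146,67 67,92 92,64 64,155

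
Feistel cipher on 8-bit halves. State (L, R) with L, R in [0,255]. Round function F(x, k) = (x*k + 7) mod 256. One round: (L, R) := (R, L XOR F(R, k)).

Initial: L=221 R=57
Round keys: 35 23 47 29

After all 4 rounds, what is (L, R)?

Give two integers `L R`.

Answer: 81 109

Derivation:
Round 1 (k=35): L=57 R=15
Round 2 (k=23): L=15 R=89
Round 3 (k=47): L=89 R=81
Round 4 (k=29): L=81 R=109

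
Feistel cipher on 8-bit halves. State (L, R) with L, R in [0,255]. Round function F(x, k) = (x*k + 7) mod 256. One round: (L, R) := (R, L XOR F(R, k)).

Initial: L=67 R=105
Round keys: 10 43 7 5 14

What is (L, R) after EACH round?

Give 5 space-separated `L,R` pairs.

Round 1 (k=10): L=105 R=98
Round 2 (k=43): L=98 R=20
Round 3 (k=7): L=20 R=241
Round 4 (k=5): L=241 R=168
Round 5 (k=14): L=168 R=198

Answer: 105,98 98,20 20,241 241,168 168,198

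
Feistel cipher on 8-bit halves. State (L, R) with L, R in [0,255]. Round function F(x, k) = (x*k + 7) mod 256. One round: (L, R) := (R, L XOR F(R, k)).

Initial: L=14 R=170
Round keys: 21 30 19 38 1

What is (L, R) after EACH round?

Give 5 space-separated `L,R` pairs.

Answer: 170,247 247,83 83,199 199,194 194,14

Derivation:
Round 1 (k=21): L=170 R=247
Round 2 (k=30): L=247 R=83
Round 3 (k=19): L=83 R=199
Round 4 (k=38): L=199 R=194
Round 5 (k=1): L=194 R=14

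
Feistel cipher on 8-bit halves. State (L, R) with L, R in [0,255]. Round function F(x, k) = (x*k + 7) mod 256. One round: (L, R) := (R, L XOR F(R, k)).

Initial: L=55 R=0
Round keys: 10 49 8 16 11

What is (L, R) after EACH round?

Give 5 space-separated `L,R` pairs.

Answer: 0,48 48,55 55,143 143,192 192,200

Derivation:
Round 1 (k=10): L=0 R=48
Round 2 (k=49): L=48 R=55
Round 3 (k=8): L=55 R=143
Round 4 (k=16): L=143 R=192
Round 5 (k=11): L=192 R=200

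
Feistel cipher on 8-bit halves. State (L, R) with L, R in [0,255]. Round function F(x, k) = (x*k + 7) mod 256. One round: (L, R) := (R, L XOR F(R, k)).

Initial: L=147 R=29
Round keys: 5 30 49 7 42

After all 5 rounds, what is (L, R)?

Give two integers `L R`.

Answer: 99 221

Derivation:
Round 1 (k=5): L=29 R=11
Round 2 (k=30): L=11 R=76
Round 3 (k=49): L=76 R=152
Round 4 (k=7): L=152 R=99
Round 5 (k=42): L=99 R=221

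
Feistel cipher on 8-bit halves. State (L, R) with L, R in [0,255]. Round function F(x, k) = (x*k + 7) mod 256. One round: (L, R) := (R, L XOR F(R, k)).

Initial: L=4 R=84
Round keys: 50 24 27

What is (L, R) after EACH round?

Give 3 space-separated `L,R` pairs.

Round 1 (k=50): L=84 R=107
Round 2 (k=24): L=107 R=91
Round 3 (k=27): L=91 R=203

Answer: 84,107 107,91 91,203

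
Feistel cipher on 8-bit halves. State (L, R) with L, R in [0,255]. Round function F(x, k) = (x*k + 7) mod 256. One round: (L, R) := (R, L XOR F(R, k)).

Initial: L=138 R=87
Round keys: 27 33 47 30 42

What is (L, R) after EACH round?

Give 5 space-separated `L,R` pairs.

Round 1 (k=27): L=87 R=190
Round 2 (k=33): L=190 R=210
Round 3 (k=47): L=210 R=43
Round 4 (k=30): L=43 R=195
Round 5 (k=42): L=195 R=46

Answer: 87,190 190,210 210,43 43,195 195,46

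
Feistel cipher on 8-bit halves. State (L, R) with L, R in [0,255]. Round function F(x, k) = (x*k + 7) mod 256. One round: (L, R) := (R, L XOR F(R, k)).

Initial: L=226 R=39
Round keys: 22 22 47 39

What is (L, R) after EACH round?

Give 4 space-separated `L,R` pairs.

Answer: 39,131 131,110 110,186 186,51

Derivation:
Round 1 (k=22): L=39 R=131
Round 2 (k=22): L=131 R=110
Round 3 (k=47): L=110 R=186
Round 4 (k=39): L=186 R=51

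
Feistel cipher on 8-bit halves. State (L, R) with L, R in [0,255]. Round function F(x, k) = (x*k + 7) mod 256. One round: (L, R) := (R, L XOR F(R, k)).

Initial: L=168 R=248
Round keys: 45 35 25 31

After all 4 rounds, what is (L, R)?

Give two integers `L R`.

Round 1 (k=45): L=248 R=55
Round 2 (k=35): L=55 R=116
Round 3 (k=25): L=116 R=108
Round 4 (k=31): L=108 R=111

Answer: 108 111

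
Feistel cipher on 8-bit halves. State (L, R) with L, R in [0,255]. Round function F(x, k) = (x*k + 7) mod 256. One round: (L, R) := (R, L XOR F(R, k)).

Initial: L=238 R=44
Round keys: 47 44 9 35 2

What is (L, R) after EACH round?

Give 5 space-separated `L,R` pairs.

Round 1 (k=47): L=44 R=245
Round 2 (k=44): L=245 R=15
Round 3 (k=9): L=15 R=123
Round 4 (k=35): L=123 R=215
Round 5 (k=2): L=215 R=206

Answer: 44,245 245,15 15,123 123,215 215,206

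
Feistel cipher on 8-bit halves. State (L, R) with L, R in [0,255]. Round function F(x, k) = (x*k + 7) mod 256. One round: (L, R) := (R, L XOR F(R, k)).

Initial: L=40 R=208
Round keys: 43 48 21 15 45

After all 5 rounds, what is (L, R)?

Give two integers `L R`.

Answer: 21 253

Derivation:
Round 1 (k=43): L=208 R=223
Round 2 (k=48): L=223 R=7
Round 3 (k=21): L=7 R=69
Round 4 (k=15): L=69 R=21
Round 5 (k=45): L=21 R=253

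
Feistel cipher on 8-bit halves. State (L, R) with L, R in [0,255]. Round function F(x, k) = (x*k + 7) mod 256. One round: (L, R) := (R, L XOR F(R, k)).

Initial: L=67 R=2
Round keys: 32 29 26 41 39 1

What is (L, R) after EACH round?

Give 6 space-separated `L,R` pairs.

Answer: 2,4 4,121 121,85 85,221 221,231 231,51

Derivation:
Round 1 (k=32): L=2 R=4
Round 2 (k=29): L=4 R=121
Round 3 (k=26): L=121 R=85
Round 4 (k=41): L=85 R=221
Round 5 (k=39): L=221 R=231
Round 6 (k=1): L=231 R=51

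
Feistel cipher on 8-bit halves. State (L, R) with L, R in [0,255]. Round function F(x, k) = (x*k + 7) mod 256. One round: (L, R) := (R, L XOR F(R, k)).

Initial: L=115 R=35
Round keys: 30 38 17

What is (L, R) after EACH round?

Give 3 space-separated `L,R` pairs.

Round 1 (k=30): L=35 R=82
Round 2 (k=38): L=82 R=16
Round 3 (k=17): L=16 R=69

Answer: 35,82 82,16 16,69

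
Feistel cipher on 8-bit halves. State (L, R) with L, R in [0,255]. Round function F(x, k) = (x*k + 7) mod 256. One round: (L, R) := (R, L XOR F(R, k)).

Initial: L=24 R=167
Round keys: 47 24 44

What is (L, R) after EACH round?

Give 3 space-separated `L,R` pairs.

Round 1 (k=47): L=167 R=168
Round 2 (k=24): L=168 R=96
Round 3 (k=44): L=96 R=47

Answer: 167,168 168,96 96,47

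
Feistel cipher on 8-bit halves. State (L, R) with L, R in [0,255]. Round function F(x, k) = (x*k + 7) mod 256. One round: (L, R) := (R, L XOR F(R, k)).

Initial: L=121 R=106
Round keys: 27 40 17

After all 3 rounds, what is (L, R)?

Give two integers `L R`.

Answer: 141 40

Derivation:
Round 1 (k=27): L=106 R=76
Round 2 (k=40): L=76 R=141
Round 3 (k=17): L=141 R=40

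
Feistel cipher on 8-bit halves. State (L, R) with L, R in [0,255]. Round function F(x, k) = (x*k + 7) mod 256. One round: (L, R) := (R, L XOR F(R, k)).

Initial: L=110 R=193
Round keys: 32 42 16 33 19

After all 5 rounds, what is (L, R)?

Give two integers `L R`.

Round 1 (k=32): L=193 R=73
Round 2 (k=42): L=73 R=192
Round 3 (k=16): L=192 R=78
Round 4 (k=33): L=78 R=213
Round 5 (k=19): L=213 R=152

Answer: 213 152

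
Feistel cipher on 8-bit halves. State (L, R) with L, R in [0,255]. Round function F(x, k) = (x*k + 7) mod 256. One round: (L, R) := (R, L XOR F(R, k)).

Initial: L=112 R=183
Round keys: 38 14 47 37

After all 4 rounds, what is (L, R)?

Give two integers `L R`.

Round 1 (k=38): L=183 R=65
Round 2 (k=14): L=65 R=34
Round 3 (k=47): L=34 R=4
Round 4 (k=37): L=4 R=185

Answer: 4 185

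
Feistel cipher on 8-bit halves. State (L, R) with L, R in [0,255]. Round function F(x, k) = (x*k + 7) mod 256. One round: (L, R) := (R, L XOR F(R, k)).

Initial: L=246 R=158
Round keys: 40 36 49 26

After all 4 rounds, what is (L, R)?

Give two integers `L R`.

Answer: 237 172

Derivation:
Round 1 (k=40): L=158 R=65
Round 2 (k=36): L=65 R=181
Round 3 (k=49): L=181 R=237
Round 4 (k=26): L=237 R=172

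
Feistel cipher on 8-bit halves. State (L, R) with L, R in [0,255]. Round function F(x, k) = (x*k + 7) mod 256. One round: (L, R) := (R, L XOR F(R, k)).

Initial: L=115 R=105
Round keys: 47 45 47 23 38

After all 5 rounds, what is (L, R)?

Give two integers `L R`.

Round 1 (k=47): L=105 R=61
Round 2 (k=45): L=61 R=169
Round 3 (k=47): L=169 R=51
Round 4 (k=23): L=51 R=53
Round 5 (k=38): L=53 R=214

Answer: 53 214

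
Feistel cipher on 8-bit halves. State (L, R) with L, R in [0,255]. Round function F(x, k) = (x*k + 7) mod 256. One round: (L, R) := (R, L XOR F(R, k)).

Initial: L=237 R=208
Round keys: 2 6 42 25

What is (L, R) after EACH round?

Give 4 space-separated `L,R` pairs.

Answer: 208,74 74,19 19,111 111,205

Derivation:
Round 1 (k=2): L=208 R=74
Round 2 (k=6): L=74 R=19
Round 3 (k=42): L=19 R=111
Round 4 (k=25): L=111 R=205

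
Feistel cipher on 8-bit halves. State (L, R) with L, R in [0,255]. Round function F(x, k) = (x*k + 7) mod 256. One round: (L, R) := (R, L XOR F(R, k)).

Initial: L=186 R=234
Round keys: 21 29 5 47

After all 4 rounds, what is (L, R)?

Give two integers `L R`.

Answer: 136 203

Derivation:
Round 1 (k=21): L=234 R=131
Round 2 (k=29): L=131 R=52
Round 3 (k=5): L=52 R=136
Round 4 (k=47): L=136 R=203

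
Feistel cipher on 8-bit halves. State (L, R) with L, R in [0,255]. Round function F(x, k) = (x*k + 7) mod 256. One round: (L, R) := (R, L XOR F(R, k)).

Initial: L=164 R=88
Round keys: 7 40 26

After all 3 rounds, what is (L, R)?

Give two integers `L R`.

Round 1 (k=7): L=88 R=203
Round 2 (k=40): L=203 R=231
Round 3 (k=26): L=231 R=182

Answer: 231 182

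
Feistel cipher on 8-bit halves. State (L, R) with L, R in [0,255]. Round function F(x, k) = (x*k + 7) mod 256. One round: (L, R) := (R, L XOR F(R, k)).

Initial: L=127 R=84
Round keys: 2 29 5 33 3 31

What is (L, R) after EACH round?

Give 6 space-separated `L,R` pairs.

Answer: 84,208 208,195 195,6 6,14 14,55 55,190

Derivation:
Round 1 (k=2): L=84 R=208
Round 2 (k=29): L=208 R=195
Round 3 (k=5): L=195 R=6
Round 4 (k=33): L=6 R=14
Round 5 (k=3): L=14 R=55
Round 6 (k=31): L=55 R=190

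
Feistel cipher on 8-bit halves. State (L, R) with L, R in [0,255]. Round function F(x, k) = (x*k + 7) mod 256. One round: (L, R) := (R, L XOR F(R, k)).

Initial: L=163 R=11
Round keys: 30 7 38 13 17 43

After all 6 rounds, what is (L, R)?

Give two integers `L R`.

Answer: 240 229

Derivation:
Round 1 (k=30): L=11 R=242
Round 2 (k=7): L=242 R=174
Round 3 (k=38): L=174 R=41
Round 4 (k=13): L=41 R=178
Round 5 (k=17): L=178 R=240
Round 6 (k=43): L=240 R=229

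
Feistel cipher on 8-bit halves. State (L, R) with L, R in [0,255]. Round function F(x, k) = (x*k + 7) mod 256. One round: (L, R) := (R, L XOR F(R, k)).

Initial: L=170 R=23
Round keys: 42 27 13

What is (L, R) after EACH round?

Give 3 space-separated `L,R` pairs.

Answer: 23,103 103,243 243,57

Derivation:
Round 1 (k=42): L=23 R=103
Round 2 (k=27): L=103 R=243
Round 3 (k=13): L=243 R=57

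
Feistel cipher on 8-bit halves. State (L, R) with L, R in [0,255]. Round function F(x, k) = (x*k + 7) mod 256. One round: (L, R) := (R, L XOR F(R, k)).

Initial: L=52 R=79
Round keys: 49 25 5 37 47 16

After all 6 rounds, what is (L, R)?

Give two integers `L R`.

Answer: 252 59

Derivation:
Round 1 (k=49): L=79 R=18
Round 2 (k=25): L=18 R=134
Round 3 (k=5): L=134 R=183
Round 4 (k=37): L=183 R=252
Round 5 (k=47): L=252 R=252
Round 6 (k=16): L=252 R=59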